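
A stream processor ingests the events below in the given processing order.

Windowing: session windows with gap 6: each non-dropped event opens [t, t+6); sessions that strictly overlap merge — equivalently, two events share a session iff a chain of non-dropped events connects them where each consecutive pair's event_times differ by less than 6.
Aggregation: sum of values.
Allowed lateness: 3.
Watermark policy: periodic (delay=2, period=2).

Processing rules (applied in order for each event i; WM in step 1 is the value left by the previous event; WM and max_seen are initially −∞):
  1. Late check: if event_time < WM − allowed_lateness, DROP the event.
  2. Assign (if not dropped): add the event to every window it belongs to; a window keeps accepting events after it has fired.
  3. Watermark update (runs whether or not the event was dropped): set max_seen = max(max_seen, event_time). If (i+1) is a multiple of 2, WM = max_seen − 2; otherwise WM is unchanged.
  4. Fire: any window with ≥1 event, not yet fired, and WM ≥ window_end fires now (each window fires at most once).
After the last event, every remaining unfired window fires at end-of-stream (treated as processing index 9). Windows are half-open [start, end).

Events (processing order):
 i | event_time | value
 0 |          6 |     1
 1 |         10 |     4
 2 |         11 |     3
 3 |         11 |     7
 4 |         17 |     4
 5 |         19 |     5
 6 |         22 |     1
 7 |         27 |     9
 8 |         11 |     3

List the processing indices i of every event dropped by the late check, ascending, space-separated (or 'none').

8

i=0 t=6 v=1: → [6,12); WM=−∞
i=1 t=10 v=4: → [6,16); WM=8
i=2 t=11 v=3: → [6,17); WM=8
i=3 t=11 v=7: → [6,17); WM=9
i=4 t=17 v=4: → [17,23); WM=9
i=5 t=19 v=5: → [17,25); WM=17
i=6 t=22 v=1: → [17,28); WM=17
i=7 t=27 v=9: → [17,33); WM=25
i=8 t=11 v=3: DROP (t<25-3); WM=25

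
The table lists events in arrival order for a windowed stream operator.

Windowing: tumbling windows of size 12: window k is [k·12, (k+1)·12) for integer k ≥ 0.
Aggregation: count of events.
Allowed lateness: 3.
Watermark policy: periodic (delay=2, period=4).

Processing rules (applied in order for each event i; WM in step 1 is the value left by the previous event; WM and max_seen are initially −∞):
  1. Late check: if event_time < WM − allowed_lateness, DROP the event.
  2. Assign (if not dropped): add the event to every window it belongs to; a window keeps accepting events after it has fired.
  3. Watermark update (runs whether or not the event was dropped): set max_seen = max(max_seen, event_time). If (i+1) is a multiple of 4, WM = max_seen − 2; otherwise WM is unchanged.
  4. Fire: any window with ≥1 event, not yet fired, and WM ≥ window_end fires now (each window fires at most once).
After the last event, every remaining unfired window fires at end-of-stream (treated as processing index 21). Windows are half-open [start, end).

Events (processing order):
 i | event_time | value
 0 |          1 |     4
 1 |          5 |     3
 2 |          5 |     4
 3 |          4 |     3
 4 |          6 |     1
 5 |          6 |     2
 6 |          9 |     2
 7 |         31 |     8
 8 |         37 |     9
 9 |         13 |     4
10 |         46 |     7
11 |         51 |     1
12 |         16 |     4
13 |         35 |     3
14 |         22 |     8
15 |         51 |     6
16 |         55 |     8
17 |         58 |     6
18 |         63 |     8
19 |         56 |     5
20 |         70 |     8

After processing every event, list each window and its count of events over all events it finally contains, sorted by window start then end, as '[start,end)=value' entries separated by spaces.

[0,12)=7 [24,36)=1 [36,48)=2 [48,60)=5 [60,72)=2

i=0 t=1 v=4: → [0,12); WM=−∞
i=1 t=5 v=3: → [0,12); WM=−∞
i=2 t=5 v=4: → [0,12); WM=−∞
i=3 t=4 v=3: → [0,12); WM=3
i=4 t=6 v=1: → [0,12); WM=3
i=5 t=6 v=2: → [0,12); WM=3
i=6 t=9 v=2: → [0,12); WM=3
i=7 t=31 v=8: → [24,36); WM=29; [0,12) fires=7
i=8 t=37 v=9: → [36,48); WM=29
i=9 t=13 v=4: DROP (t<29-3); WM=29
i=10 t=46 v=7: → [36,48); WM=29
i=11 t=51 v=1: → [48,60); WM=49; [24,36) fires=1 [36,48) fires=2
i=12 t=16 v=4: DROP (t<49-3); WM=49
i=13 t=35 v=3: DROP (t<49-3); WM=49
i=14 t=22 v=8: DROP (t<49-3); WM=49
i=15 t=51 v=6: → [48,60); WM=49
i=16 t=55 v=8: → [48,60); WM=49
i=17 t=58 v=6: → [48,60); WM=49
i=18 t=63 v=8: → [60,72); WM=49
i=19 t=56 v=5: → [48,60); WM=61; [48,60) fires=5
i=20 t=70 v=8: → [60,72); WM=61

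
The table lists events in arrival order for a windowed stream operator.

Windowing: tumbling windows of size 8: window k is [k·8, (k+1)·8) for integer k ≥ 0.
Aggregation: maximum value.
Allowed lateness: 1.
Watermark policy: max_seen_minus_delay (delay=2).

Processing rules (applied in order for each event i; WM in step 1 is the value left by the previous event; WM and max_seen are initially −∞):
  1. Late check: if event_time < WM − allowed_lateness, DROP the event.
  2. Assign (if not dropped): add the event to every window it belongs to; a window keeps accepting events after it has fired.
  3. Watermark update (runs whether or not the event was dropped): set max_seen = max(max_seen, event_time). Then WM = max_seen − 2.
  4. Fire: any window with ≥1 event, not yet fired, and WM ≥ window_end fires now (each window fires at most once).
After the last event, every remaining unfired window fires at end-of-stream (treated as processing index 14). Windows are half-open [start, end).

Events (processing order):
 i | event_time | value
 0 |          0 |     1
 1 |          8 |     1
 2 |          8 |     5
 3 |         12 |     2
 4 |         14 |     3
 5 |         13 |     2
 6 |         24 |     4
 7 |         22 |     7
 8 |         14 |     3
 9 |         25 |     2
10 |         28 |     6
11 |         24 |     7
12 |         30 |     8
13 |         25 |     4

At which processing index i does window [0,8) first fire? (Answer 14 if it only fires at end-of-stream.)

3

i=0 t=0 v=1: → [0,8); WM=-2
i=1 t=8 v=1: → [8,16); WM=6
i=2 t=8 v=5: → [8,16); WM=6
i=3 t=12 v=2: → [8,16); WM=10; [0,8) fires=1
i=4 t=14 v=3: → [8,16); WM=12
i=5 t=13 v=2: → [8,16); WM=12
i=6 t=24 v=4: → [24,32); WM=22; [8,16) fires=5
i=7 t=22 v=7: → [16,24); WM=22
i=8 t=14 v=3: DROP (t<22-1); WM=22
i=9 t=25 v=2: → [24,32); WM=23
i=10 t=28 v=6: → [24,32); WM=26; [16,24) fires=7
i=11 t=24 v=7: DROP (t<26-1); WM=26
i=12 t=30 v=8: → [24,32); WM=28
i=13 t=25 v=4: DROP (t<28-1); WM=28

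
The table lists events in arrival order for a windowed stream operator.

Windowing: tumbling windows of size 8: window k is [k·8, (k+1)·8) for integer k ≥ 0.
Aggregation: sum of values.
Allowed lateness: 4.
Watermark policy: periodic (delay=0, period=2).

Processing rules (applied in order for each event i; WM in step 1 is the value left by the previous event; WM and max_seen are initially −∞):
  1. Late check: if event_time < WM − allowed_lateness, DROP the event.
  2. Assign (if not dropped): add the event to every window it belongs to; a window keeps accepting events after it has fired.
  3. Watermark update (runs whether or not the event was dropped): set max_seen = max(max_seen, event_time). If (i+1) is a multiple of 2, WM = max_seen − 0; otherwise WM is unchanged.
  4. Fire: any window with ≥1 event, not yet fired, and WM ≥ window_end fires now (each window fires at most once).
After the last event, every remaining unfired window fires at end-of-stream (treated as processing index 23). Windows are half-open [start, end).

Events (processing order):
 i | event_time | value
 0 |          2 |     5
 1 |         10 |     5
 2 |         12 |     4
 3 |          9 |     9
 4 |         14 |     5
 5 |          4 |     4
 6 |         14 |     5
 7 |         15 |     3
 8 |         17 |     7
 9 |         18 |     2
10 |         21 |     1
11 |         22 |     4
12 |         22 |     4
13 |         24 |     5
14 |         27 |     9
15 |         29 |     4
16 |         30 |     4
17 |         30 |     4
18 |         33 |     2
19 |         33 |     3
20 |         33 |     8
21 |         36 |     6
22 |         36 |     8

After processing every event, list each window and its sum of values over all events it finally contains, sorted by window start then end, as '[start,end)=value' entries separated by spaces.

i=0 t=2 v=5: → [0,8); WM=−∞
i=1 t=10 v=5: → [8,16); WM=10; [0,8) fires=5
i=2 t=12 v=4: → [8,16); WM=10
i=3 t=9 v=9: → [8,16); WM=12
i=4 t=14 v=5: → [8,16); WM=12
i=5 t=4 v=4: DROP (t<12-4); WM=14
i=6 t=14 v=5: → [8,16); WM=14
i=7 t=15 v=3: → [8,16); WM=15
i=8 t=17 v=7: → [16,24); WM=15
i=9 t=18 v=2: → [16,24); WM=18; [8,16) fires=31
i=10 t=21 v=1: → [16,24); WM=18
i=11 t=22 v=4: → [16,24); WM=22
i=12 t=22 v=4: → [16,24); WM=22
i=13 t=24 v=5: → [24,32); WM=24; [16,24) fires=18
i=14 t=27 v=9: → [24,32); WM=24
i=15 t=29 v=4: → [24,32); WM=29
i=16 t=30 v=4: → [24,32); WM=29
i=17 t=30 v=4: → [24,32); WM=30
i=18 t=33 v=2: → [32,40); WM=30
i=19 t=33 v=3: → [32,40); WM=33; [24,32) fires=26
i=20 t=33 v=8: → [32,40); WM=33
i=21 t=36 v=6: → [32,40); WM=36
i=22 t=36 v=8: → [32,40); WM=36

[0,8)=5 [8,16)=31 [16,24)=18 [24,32)=26 [32,40)=27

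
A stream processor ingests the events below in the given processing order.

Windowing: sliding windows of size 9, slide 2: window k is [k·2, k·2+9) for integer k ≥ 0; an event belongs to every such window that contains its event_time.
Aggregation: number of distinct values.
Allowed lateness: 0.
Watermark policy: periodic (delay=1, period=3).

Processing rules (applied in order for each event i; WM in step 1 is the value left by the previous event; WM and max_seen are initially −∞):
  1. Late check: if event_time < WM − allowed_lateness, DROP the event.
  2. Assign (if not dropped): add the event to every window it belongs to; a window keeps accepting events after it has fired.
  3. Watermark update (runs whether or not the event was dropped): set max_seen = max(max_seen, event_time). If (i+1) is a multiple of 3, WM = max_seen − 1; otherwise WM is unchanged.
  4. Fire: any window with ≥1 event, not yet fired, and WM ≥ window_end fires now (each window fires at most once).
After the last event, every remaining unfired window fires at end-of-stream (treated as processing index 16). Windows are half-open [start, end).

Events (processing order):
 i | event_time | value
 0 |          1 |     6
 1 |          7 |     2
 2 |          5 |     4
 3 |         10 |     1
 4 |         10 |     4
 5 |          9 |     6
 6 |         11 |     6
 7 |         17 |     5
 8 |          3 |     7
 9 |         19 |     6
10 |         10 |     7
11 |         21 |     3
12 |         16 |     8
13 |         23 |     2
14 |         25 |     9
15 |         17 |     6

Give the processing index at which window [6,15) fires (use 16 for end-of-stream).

i=0 t=1 v=6: → [0,9); WM=−∞
i=1 t=7 v=2: → [6,15),[4,13),[2,11),[0,9); WM=−∞
i=2 t=5 v=4: → [4,13),[2,11),[0,9); WM=6
i=3 t=10 v=1: → [10,19),[8,17),[6,15),[4,13),[2,11); WM=6
i=4 t=10 v=4: → [10,19),[8,17),[6,15),[4,13),[2,11); WM=6
i=5 t=9 v=6: → [8,17),[6,15),[4,13),[2,11); WM=9; [0,9) fires=3
i=6 t=11 v=6: → [10,19),[8,17),[6,15),[4,13); WM=9
i=7 t=17 v=5: → [16,25),[14,23),[12,21),[10,19); WM=9
i=8 t=3 v=7: DROP (t<9-0); WM=16; [2,11) fires=4 [4,13) fires=4 [6,15) fires=4
i=9 t=19 v=6: → [18,27),[16,25),[14,23),[12,21); WM=16
i=10 t=10 v=7: DROP (t<16-0); WM=16
i=11 t=21 v=3: → [20,29),[18,27),[16,25),[14,23); WM=20; [8,17) fires=3 [10,19) fires=4
i=12 t=16 v=8: DROP (t<20-0); WM=20
i=13 t=23 v=2: → [22,31),[20,29),[18,27),[16,25); WM=20
i=14 t=25 v=9: → [24,33),[22,31),[20,29),[18,27); WM=24; [12,21) fires=2 [14,23) fires=3
i=15 t=17 v=6: DROP (t<24-0); WM=24

8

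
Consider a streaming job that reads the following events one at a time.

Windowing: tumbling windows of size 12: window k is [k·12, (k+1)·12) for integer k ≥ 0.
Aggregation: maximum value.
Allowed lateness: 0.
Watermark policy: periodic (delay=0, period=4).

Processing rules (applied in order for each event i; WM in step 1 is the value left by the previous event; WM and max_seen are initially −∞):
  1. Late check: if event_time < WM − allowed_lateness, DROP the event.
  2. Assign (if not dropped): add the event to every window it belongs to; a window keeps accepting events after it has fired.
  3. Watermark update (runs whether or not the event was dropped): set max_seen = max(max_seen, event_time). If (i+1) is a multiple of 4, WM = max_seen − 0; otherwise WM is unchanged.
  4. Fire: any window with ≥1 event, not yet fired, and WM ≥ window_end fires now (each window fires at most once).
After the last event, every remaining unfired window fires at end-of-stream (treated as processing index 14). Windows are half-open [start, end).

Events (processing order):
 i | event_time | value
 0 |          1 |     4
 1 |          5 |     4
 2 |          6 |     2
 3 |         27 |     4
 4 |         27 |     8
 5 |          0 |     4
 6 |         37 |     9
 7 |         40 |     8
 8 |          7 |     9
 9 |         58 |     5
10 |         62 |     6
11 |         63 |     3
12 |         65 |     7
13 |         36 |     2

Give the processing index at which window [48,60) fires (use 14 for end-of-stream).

i=0 t=1 v=4: → [0,12); WM=−∞
i=1 t=5 v=4: → [0,12); WM=−∞
i=2 t=6 v=2: → [0,12); WM=−∞
i=3 t=27 v=4: → [24,36); WM=27; [0,12) fires=4
i=4 t=27 v=8: → [24,36); WM=27
i=5 t=0 v=4: DROP (t<27-0); WM=27
i=6 t=37 v=9: → [36,48); WM=27
i=7 t=40 v=8: → [36,48); WM=40; [24,36) fires=8
i=8 t=7 v=9: DROP (t<40-0); WM=40
i=9 t=58 v=5: → [48,60); WM=40
i=10 t=62 v=6: → [60,72); WM=40
i=11 t=63 v=3: → [60,72); WM=63; [36,48) fires=9 [48,60) fires=5
i=12 t=65 v=7: → [60,72); WM=63
i=13 t=36 v=2: DROP (t<63-0); WM=63

11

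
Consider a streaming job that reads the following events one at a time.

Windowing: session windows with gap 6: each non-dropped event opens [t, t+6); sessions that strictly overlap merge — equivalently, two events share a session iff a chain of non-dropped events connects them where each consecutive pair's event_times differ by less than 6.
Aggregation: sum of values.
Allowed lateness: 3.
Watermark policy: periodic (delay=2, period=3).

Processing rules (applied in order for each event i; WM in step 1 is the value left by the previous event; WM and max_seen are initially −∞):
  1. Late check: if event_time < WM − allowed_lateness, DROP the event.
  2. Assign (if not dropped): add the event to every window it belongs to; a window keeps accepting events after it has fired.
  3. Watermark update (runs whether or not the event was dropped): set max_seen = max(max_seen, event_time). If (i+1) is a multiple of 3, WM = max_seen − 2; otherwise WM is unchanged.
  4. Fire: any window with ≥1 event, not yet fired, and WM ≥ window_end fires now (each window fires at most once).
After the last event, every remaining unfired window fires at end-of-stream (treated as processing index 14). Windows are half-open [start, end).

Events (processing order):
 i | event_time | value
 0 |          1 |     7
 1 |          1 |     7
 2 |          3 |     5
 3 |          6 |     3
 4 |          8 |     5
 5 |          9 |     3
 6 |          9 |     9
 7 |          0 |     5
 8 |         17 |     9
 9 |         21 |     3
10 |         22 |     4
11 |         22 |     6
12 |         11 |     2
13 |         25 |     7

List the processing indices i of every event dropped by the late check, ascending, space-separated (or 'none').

i=0 t=1 v=7: → [1,7); WM=−∞
i=1 t=1 v=7: → [1,7); WM=−∞
i=2 t=3 v=5: → [1,9); WM=1
i=3 t=6 v=3: → [1,12); WM=1
i=4 t=8 v=5: → [1,14); WM=1
i=5 t=9 v=3: → [1,15); WM=7
i=6 t=9 v=9: → [1,15); WM=7
i=7 t=0 v=5: DROP (t<7-3); WM=7
i=8 t=17 v=9: → [17,23); WM=15
i=9 t=21 v=3: → [17,27); WM=15
i=10 t=22 v=4: → [17,28); WM=15
i=11 t=22 v=6: → [17,28); WM=20
i=12 t=11 v=2: DROP (t<20-3); WM=20
i=13 t=25 v=7: → [17,31); WM=20

7 12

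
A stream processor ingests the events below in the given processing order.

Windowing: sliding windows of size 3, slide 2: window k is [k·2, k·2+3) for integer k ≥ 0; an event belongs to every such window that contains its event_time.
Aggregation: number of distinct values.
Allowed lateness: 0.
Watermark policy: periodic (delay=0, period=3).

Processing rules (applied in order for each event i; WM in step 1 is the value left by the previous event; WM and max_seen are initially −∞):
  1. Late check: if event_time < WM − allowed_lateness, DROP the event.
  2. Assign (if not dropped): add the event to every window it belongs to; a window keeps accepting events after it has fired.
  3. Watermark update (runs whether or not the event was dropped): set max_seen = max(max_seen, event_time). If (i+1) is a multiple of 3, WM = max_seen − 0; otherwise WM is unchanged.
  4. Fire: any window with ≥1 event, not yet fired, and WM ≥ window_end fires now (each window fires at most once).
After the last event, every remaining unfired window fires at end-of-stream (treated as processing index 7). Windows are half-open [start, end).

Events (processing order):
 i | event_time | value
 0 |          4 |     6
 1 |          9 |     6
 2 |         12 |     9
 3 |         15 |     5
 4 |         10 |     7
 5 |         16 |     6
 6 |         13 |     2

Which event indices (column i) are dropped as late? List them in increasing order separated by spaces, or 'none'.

i=0 t=4 v=6: → [4,7),[2,5); WM=−∞
i=1 t=9 v=6: → [8,11); WM=−∞
i=2 t=12 v=9: → [12,15),[10,13); WM=12; [2,5) fires=1 [4,7) fires=1 [8,11) fires=1
i=3 t=15 v=5: → [14,17); WM=12
i=4 t=10 v=7: DROP (t<12-0); WM=12
i=5 t=16 v=6: → [16,19),[14,17); WM=16; [10,13) fires=1 [12,15) fires=1
i=6 t=13 v=2: DROP (t<16-0); WM=16

4 6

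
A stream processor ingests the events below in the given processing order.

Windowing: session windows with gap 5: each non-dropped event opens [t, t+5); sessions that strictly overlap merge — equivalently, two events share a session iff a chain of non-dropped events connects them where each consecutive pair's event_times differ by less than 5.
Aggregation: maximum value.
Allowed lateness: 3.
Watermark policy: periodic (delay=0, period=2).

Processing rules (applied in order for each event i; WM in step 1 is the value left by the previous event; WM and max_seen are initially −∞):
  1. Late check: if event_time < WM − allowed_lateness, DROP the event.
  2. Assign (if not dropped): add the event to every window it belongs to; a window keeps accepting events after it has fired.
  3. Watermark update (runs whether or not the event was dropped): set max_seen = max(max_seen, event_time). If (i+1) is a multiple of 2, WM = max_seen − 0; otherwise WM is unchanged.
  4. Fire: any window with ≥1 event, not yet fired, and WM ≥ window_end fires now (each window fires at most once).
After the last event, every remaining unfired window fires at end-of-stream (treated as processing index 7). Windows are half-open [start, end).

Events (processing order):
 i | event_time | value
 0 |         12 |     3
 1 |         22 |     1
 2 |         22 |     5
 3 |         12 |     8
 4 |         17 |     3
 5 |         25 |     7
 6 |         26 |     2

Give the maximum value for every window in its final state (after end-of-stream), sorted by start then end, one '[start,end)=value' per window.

i=0 t=12 v=3: → [12,17); WM=−∞
i=1 t=22 v=1: → [22,27); WM=22
i=2 t=22 v=5: → [22,27); WM=22
i=3 t=12 v=8: DROP (t<22-3); WM=22
i=4 t=17 v=3: DROP (t<22-3); WM=22
i=5 t=25 v=7: → [22,30); WM=25
i=6 t=26 v=2: → [22,31); WM=25

[12,17)=3 [22,31)=7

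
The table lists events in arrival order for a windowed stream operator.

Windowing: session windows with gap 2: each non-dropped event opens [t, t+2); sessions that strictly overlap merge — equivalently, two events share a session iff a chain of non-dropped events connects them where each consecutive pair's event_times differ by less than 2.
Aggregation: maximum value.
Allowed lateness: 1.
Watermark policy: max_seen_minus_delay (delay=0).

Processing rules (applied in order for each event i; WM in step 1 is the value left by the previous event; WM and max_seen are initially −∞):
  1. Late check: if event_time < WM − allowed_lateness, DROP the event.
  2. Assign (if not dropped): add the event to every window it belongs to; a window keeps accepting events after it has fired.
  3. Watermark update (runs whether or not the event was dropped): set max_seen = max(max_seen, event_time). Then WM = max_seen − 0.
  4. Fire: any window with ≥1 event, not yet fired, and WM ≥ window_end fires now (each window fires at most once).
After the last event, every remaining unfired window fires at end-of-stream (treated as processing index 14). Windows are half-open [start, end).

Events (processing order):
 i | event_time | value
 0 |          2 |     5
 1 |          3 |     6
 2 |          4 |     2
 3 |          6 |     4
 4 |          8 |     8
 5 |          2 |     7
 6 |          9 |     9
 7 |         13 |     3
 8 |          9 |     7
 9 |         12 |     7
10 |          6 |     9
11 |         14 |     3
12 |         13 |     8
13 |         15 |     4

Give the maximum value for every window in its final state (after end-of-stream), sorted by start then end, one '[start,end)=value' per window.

i=0 t=2 v=5: → [2,4); WM=2
i=1 t=3 v=6: → [2,5); WM=3
i=2 t=4 v=2: → [2,6); WM=4
i=3 t=6 v=4: → [6,8); WM=6
i=4 t=8 v=8: → [8,10); WM=8
i=5 t=2 v=7: DROP (t<8-1); WM=8
i=6 t=9 v=9: → [8,11); WM=9
i=7 t=13 v=3: → [13,15); WM=13
i=8 t=9 v=7: DROP (t<13-1); WM=13
i=9 t=12 v=7: → [12,15); WM=13
i=10 t=6 v=9: DROP (t<13-1); WM=13
i=11 t=14 v=3: → [12,16); WM=14
i=12 t=13 v=8: → [12,16); WM=14
i=13 t=15 v=4: → [12,17); WM=15

[2,6)=6 [6,8)=4 [8,11)=9 [12,17)=8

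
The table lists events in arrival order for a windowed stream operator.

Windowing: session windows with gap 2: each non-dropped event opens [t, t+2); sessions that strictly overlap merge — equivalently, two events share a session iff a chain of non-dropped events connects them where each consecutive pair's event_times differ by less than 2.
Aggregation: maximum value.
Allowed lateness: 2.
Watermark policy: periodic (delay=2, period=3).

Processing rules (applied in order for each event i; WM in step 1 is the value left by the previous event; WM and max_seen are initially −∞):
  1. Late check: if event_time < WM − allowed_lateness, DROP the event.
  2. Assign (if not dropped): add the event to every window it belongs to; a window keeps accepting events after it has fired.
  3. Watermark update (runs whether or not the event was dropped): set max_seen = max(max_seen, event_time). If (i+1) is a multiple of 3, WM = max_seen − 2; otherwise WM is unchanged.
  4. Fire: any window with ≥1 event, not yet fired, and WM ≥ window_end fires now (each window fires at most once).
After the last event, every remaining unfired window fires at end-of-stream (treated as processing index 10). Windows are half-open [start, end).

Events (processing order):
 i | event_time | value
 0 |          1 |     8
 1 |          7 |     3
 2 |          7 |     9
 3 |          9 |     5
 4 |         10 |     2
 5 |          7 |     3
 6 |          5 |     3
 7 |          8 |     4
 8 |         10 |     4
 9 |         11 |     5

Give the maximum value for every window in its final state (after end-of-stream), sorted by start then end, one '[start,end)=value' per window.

i=0 t=1 v=8: → [1,3); WM=−∞
i=1 t=7 v=3: → [7,9); WM=−∞
i=2 t=7 v=9: → [7,9); WM=5
i=3 t=9 v=5: → [9,11); WM=5
i=4 t=10 v=2: → [9,12); WM=5
i=5 t=7 v=3: → [7,9); WM=8
i=6 t=5 v=3: DROP (t<8-2); WM=8
i=7 t=8 v=4: → [7,12); WM=8
i=8 t=10 v=4: → [7,12); WM=8
i=9 t=11 v=5: → [7,13); WM=8

[1,3)=8 [7,13)=9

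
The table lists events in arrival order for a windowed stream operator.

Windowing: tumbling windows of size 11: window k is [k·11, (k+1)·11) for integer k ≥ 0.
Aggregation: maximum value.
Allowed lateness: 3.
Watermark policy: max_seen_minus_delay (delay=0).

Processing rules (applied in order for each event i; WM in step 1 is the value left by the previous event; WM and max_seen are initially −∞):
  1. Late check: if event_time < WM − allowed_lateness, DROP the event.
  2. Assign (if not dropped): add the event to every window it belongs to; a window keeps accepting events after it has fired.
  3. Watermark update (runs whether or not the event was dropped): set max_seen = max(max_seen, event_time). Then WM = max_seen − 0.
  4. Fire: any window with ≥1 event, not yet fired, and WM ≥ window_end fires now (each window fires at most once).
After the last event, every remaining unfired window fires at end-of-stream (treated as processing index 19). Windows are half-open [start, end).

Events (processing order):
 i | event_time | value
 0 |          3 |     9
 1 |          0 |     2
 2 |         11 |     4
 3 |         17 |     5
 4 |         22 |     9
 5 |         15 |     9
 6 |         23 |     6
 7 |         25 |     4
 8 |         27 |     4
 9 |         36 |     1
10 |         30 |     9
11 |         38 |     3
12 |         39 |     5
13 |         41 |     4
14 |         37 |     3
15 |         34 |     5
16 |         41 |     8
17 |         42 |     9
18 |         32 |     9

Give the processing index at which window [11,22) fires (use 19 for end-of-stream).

i=0 t=3 v=9: → [0,11); WM=3
i=1 t=0 v=2: → [0,11); WM=3
i=2 t=11 v=4: → [11,22); WM=11; [0,11) fires=9
i=3 t=17 v=5: → [11,22); WM=17
i=4 t=22 v=9: → [22,33); WM=22; [11,22) fires=5
i=5 t=15 v=9: DROP (t<22-3); WM=22
i=6 t=23 v=6: → [22,33); WM=23
i=7 t=25 v=4: → [22,33); WM=25
i=8 t=27 v=4: → [22,33); WM=27
i=9 t=36 v=1: → [33,44); WM=36; [22,33) fires=9
i=10 t=30 v=9: DROP (t<36-3); WM=36
i=11 t=38 v=3: → [33,44); WM=38
i=12 t=39 v=5: → [33,44); WM=39
i=13 t=41 v=4: → [33,44); WM=41
i=14 t=37 v=3: DROP (t<41-3); WM=41
i=15 t=34 v=5: DROP (t<41-3); WM=41
i=16 t=41 v=8: → [33,44); WM=41
i=17 t=42 v=9: → [33,44); WM=42
i=18 t=32 v=9: DROP (t<42-3); WM=42

4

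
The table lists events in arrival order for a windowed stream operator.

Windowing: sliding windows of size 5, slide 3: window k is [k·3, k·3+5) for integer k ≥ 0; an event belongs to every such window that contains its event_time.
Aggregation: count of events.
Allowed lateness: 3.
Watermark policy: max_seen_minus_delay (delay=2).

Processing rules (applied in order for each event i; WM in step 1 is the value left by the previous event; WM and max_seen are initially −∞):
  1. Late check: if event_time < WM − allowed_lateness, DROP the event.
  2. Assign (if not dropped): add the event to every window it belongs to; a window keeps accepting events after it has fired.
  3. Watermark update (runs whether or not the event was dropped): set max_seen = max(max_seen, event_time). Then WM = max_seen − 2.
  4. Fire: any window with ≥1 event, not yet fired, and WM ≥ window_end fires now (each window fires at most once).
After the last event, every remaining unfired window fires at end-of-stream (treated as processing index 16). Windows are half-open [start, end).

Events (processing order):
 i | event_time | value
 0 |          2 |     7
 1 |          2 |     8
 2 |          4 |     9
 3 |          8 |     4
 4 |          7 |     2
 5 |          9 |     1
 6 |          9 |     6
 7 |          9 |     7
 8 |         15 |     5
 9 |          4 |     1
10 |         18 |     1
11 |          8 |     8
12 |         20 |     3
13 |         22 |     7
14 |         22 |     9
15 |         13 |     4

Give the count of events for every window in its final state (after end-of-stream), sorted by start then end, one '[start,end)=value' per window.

[0,5)=3 [3,8)=2 [6,11)=5 [9,14)=3 [12,17)=1 [15,20)=2 [18,23)=4 [21,26)=2

i=0 t=2 v=7: → [0,5); WM=0
i=1 t=2 v=8: → [0,5); WM=0
i=2 t=4 v=9: → [3,8),[0,5); WM=2
i=3 t=8 v=4: → [6,11); WM=6; [0,5) fires=3
i=4 t=7 v=2: → [6,11),[3,8); WM=6
i=5 t=9 v=1: → [9,14),[6,11); WM=7
i=6 t=9 v=6: → [9,14),[6,11); WM=7
i=7 t=9 v=7: → [9,14),[6,11); WM=7
i=8 t=15 v=5: → [15,20),[12,17); WM=13; [3,8) fires=2 [6,11) fires=5
i=9 t=4 v=1: DROP (t<13-3); WM=13
i=10 t=18 v=1: → [18,23),[15,20); WM=16; [9,14) fires=3
i=11 t=8 v=8: DROP (t<16-3); WM=16
i=12 t=20 v=3: → [18,23); WM=18; [12,17) fires=1
i=13 t=22 v=7: → [21,26),[18,23); WM=20; [15,20) fires=2
i=14 t=22 v=9: → [21,26),[18,23); WM=20
i=15 t=13 v=4: DROP (t<20-3); WM=20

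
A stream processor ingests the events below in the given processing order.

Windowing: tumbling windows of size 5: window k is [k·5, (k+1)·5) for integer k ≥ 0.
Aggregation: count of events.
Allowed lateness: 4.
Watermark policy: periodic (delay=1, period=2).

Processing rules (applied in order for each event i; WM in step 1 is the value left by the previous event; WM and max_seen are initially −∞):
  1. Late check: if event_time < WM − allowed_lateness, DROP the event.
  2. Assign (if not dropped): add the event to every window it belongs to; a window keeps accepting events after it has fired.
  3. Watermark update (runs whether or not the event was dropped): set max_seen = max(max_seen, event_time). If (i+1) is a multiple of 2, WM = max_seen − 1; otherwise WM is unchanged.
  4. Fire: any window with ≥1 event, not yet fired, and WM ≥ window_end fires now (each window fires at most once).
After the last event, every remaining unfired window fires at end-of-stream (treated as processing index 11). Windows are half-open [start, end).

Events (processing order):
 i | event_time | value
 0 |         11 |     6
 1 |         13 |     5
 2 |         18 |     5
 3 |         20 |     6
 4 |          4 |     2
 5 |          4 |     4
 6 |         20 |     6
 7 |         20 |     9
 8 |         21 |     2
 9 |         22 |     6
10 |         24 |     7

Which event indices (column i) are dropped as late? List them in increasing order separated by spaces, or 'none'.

i=0 t=11 v=6: → [10,15); WM=−∞
i=1 t=13 v=5: → [10,15); WM=12
i=2 t=18 v=5: → [15,20); WM=12
i=3 t=20 v=6: → [20,25); WM=19; [10,15) fires=2
i=4 t=4 v=2: DROP (t<19-4); WM=19
i=5 t=4 v=4: DROP (t<19-4); WM=19
i=6 t=20 v=6: → [20,25); WM=19
i=7 t=20 v=9: → [20,25); WM=19
i=8 t=21 v=2: → [20,25); WM=19
i=9 t=22 v=6: → [20,25); WM=21; [15,20) fires=1
i=10 t=24 v=7: → [20,25); WM=21

4 5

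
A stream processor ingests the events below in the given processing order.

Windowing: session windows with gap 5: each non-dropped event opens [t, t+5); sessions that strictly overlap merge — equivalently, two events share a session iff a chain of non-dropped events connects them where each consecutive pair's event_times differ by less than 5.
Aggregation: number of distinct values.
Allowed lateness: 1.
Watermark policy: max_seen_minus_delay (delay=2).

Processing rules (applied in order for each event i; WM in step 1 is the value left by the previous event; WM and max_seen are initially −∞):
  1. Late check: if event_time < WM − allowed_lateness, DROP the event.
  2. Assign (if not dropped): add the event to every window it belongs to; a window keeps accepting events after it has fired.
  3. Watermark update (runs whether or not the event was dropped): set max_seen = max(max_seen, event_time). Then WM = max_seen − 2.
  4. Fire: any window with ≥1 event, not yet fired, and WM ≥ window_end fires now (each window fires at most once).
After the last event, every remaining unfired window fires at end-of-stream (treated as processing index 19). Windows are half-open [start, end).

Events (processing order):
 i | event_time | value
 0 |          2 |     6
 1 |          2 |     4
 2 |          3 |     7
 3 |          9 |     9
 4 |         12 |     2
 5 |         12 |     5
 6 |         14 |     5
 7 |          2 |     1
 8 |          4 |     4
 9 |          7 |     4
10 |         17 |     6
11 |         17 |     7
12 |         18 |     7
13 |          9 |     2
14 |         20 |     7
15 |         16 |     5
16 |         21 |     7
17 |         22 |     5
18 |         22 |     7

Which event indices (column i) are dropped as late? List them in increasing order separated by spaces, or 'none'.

i=0 t=2 v=6: → [2,7); WM=0
i=1 t=2 v=4: → [2,7); WM=0
i=2 t=3 v=7: → [2,8); WM=1
i=3 t=9 v=9: → [9,14); WM=7
i=4 t=12 v=2: → [9,17); WM=10
i=5 t=12 v=5: → [9,17); WM=10
i=6 t=14 v=5: → [9,19); WM=12
i=7 t=2 v=1: DROP (t<12-1); WM=12
i=8 t=4 v=4: DROP (t<12-1); WM=12
i=9 t=7 v=4: DROP (t<12-1); WM=12
i=10 t=17 v=6: → [9,22); WM=15
i=11 t=17 v=7: → [9,22); WM=15
i=12 t=18 v=7: → [9,23); WM=16
i=13 t=9 v=2: DROP (t<16-1); WM=16
i=14 t=20 v=7: → [9,25); WM=18
i=15 t=16 v=5: DROP (t<18-1); WM=18
i=16 t=21 v=7: → [9,26); WM=19
i=17 t=22 v=5: → [9,27); WM=20
i=18 t=22 v=7: → [9,27); WM=20

7 8 9 13 15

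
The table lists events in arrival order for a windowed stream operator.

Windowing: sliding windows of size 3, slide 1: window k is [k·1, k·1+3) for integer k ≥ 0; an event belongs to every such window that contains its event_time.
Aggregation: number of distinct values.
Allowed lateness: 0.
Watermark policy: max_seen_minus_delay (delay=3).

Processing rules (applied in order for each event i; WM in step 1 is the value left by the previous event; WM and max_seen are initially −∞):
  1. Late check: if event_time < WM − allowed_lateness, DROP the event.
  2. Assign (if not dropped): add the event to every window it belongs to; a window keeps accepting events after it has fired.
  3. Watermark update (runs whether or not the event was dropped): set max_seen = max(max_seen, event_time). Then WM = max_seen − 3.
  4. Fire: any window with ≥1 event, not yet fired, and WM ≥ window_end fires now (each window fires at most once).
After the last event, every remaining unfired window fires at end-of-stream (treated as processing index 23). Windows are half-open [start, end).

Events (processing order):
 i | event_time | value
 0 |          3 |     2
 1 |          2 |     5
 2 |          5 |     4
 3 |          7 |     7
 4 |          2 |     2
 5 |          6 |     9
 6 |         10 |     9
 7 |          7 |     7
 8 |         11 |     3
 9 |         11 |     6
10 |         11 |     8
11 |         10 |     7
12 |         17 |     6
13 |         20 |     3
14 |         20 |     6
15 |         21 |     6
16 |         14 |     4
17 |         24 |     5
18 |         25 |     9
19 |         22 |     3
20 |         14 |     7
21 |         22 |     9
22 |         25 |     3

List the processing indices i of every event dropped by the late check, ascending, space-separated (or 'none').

4 16 20

i=0 t=3 v=2: → [3,6),[2,5),[1,4); WM=0
i=1 t=2 v=5: → [2,5),[1,4),[0,3); WM=0
i=2 t=5 v=4: → [5,8),[4,7),[3,6); WM=2
i=3 t=7 v=7: → [7,10),[6,9),[5,8); WM=4; [0,3) fires=1 [1,4) fires=2
i=4 t=2 v=2: DROP (t<4-0); WM=4
i=5 t=6 v=9: → [6,9),[5,8),[4,7); WM=4
i=6 t=10 v=9: → [10,13),[9,12),[8,11); WM=7; [2,5) fires=2 [3,6) fires=2 [4,7) fires=2
i=7 t=7 v=7: → [7,10),[6,9),[5,8); WM=7
i=8 t=11 v=3: → [11,14),[10,13),[9,12); WM=8; [5,8) fires=3
i=9 t=11 v=6: → [11,14),[10,13),[9,12); WM=8
i=10 t=11 v=8: → [11,14),[10,13),[9,12); WM=8
i=11 t=10 v=7: → [10,13),[9,12),[8,11); WM=8
i=12 t=17 v=6: → [17,20),[16,19),[15,18); WM=14; [6,9) fires=2 [7,10) fires=1 [8,11) fires=2 [9,12) fires=5 [10,13) fires=5 [11,14) fires=3
i=13 t=20 v=3: → [20,23),[19,22),[18,21); WM=17
i=14 t=20 v=6: → [20,23),[19,22),[18,21); WM=17
i=15 t=21 v=6: → [21,24),[20,23),[19,22); WM=18; [15,18) fires=1
i=16 t=14 v=4: DROP (t<18-0); WM=18
i=17 t=24 v=5: → [24,27),[23,26),[22,25); WM=21; [16,19) fires=1 [17,20) fires=1 [18,21) fires=2
i=18 t=25 v=9: → [25,28),[24,27),[23,26); WM=22; [19,22) fires=2
i=19 t=22 v=3: → [22,25),[21,24),[20,23); WM=22
i=20 t=14 v=7: DROP (t<22-0); WM=22
i=21 t=22 v=9: → [22,25),[21,24),[20,23); WM=22
i=22 t=25 v=3: → [25,28),[24,27),[23,26); WM=22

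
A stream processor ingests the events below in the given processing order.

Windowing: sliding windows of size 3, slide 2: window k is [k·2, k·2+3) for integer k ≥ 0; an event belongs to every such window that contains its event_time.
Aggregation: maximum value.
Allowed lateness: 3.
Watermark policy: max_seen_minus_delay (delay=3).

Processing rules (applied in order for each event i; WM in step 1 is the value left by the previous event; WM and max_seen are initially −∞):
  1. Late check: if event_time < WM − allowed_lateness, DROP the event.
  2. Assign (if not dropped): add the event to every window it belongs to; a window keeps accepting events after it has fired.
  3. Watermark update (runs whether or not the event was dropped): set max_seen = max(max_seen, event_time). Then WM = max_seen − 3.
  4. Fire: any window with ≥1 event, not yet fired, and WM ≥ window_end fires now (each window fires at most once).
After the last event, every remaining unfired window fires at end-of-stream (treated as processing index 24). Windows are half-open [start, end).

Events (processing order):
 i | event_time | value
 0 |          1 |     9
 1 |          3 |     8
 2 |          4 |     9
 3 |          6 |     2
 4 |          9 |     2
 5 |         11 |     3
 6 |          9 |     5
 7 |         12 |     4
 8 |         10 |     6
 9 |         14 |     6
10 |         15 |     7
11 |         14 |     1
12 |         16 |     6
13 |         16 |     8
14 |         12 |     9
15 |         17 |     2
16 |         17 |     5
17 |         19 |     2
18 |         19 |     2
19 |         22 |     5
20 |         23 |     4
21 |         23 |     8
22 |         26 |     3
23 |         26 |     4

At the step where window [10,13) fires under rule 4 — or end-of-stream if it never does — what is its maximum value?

i=0 t=1 v=9: → [0,3); WM=-2
i=1 t=3 v=8: → [2,5); WM=0
i=2 t=4 v=9: → [4,7),[2,5); WM=1
i=3 t=6 v=2: → [6,9),[4,7); WM=3; [0,3) fires=9
i=4 t=9 v=2: → [8,11); WM=6; [2,5) fires=9
i=5 t=11 v=3: → [10,13); WM=8; [4,7) fires=9
i=6 t=9 v=5: → [8,11); WM=8
i=7 t=12 v=4: → [12,15),[10,13); WM=9; [6,9) fires=2
i=8 t=10 v=6: → [10,13),[8,11); WM=9
i=9 t=14 v=6: → [14,17),[12,15); WM=11; [8,11) fires=6
i=10 t=15 v=7: → [14,17); WM=12
i=11 t=14 v=1: → [14,17),[12,15); WM=12
i=12 t=16 v=6: → [16,19),[14,17); WM=13; [10,13) fires=6
i=13 t=16 v=8: → [16,19),[14,17); WM=13
i=14 t=12 v=9: → [12,15),[10,13); WM=13
i=15 t=17 v=2: → [16,19); WM=14
i=16 t=17 v=5: → [16,19); WM=14
i=17 t=19 v=2: → [18,21); WM=16; [12,15) fires=9
i=18 t=19 v=2: → [18,21); WM=16
i=19 t=22 v=5: → [22,25),[20,23); WM=19; [14,17) fires=8 [16,19) fires=8
i=20 t=23 v=4: → [22,25); WM=20
i=21 t=23 v=8: → [22,25); WM=20
i=22 t=26 v=3: → [26,29),[24,27); WM=23; [18,21) fires=2 [20,23) fires=5
i=23 t=26 v=4: → [26,29),[24,27); WM=23

6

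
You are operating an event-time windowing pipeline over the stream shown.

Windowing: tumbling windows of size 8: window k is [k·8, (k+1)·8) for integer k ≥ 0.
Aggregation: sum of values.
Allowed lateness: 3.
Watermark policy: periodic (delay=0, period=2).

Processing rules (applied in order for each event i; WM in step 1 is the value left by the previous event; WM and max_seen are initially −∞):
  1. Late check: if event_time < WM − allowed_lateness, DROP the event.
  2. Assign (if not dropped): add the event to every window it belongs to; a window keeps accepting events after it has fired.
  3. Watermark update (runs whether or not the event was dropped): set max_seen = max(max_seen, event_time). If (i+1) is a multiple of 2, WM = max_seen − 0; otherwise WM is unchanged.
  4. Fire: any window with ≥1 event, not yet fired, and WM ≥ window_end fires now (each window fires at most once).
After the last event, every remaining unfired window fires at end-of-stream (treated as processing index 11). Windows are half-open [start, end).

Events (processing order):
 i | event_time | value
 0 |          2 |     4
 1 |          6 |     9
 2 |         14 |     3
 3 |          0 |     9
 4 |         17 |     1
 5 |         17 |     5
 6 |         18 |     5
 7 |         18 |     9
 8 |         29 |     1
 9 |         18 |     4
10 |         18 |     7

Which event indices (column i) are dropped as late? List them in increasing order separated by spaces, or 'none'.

i=0 t=2 v=4: → [0,8); WM=−∞
i=1 t=6 v=9: → [0,8); WM=6
i=2 t=14 v=3: → [8,16); WM=6
i=3 t=0 v=9: DROP (t<6-3); WM=14; [0,8) fires=13
i=4 t=17 v=1: → [16,24); WM=14
i=5 t=17 v=5: → [16,24); WM=17; [8,16) fires=3
i=6 t=18 v=5: → [16,24); WM=17
i=7 t=18 v=9: → [16,24); WM=18
i=8 t=29 v=1: → [24,32); WM=18
i=9 t=18 v=4: → [16,24); WM=29; [16,24) fires=24
i=10 t=18 v=7: DROP (t<29-3); WM=29

3 10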